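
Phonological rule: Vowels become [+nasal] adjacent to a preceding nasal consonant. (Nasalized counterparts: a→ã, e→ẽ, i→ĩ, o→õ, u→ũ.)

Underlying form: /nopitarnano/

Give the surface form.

[nõpitarnãnõ]

/o/ after nasal /n/ → [õ]
/a/ after nasal /n/ → [ã]
/o/ after nasal /n/ → [õ]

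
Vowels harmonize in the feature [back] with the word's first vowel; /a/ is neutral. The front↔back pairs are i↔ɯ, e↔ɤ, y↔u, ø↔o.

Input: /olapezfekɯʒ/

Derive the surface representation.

[olapɤzfɤkɯʒ]

/e/ harmonizes with /o/ ([+back]) → [ɤ]
/e/ harmonizes with /o/ ([+back]) → [ɤ]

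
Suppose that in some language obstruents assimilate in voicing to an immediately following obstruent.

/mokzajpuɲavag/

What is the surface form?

[mogzajpuɲavag]

/k/ before /z/ (voiced) → [g]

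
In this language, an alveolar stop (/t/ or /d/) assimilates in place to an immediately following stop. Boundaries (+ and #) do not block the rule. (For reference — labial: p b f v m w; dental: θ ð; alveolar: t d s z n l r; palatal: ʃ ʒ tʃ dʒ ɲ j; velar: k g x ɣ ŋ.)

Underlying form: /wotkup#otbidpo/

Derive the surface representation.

[wokkup#opbibpo]

/t/ before /k/ (velar) → [k]
/t/ before /b/ (labial) → [p]
/d/ before /p/ (labial) → [b]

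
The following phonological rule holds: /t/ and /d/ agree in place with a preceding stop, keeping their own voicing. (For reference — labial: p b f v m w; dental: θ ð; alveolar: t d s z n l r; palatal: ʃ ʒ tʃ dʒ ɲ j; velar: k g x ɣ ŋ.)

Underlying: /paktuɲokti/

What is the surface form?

/t/ after /k/ (velar) → [k]
/t/ after /k/ (velar) → [k]

[pakkuɲokki]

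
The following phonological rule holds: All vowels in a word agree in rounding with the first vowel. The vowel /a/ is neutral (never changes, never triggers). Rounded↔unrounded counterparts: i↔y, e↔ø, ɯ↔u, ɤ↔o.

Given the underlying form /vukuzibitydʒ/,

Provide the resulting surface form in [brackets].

[vukuzybytydʒ]

/i/ harmonizes with /u/ ([+round]) → [y]
/i/ harmonizes with /u/ ([+round]) → [y]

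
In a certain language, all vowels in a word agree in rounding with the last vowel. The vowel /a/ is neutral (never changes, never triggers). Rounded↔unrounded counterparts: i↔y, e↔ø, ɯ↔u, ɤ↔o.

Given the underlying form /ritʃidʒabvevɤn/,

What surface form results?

[ritʃidʒabvevɤn]

no segment meets the rule's conditions; no change.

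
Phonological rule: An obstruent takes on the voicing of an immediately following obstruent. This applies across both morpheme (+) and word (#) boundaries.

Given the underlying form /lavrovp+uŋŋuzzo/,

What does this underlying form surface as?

[lavrofp+uŋŋuzzo]

/v/ before /p/ (voiceless) → [f]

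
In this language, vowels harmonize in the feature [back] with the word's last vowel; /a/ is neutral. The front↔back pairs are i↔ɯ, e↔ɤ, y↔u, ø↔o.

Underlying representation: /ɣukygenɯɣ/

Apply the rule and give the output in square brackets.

/y/ harmonizes with /ɯ/ ([+back]) → [u]
/e/ harmonizes with /ɯ/ ([+back]) → [ɤ]

[ɣukugɤnɯɣ]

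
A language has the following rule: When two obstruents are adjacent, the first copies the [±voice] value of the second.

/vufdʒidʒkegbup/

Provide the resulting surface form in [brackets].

/f/ before /dʒ/ (voiced) → [v]
/dʒ/ before /k/ (voiceless) → [tʃ]

[vuvdʒitʃkegbup]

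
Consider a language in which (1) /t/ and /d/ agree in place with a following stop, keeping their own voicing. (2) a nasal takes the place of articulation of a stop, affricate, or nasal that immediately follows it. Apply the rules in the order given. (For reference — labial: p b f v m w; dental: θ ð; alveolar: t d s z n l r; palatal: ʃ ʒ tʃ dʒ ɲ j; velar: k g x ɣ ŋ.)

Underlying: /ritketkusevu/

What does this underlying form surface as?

Rule 1: /t/ before /k/ (velar) → [k]
Rule 1: /t/ before /k/ (velar) → [k]
After rule 1: rikkekkusevu
Rule 2: no segment meets the rule's conditions; no change.

[rikkekkusevu]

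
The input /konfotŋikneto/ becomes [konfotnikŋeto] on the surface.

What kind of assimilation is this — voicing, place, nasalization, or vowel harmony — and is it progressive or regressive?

/ŋ/→[n] /n/→[ŋ].
Each target copies a feature from the preceding segment, so the direction is progressive.

place assimilation, progressive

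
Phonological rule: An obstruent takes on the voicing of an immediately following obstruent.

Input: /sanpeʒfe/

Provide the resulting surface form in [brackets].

[sanpeʃfe]

/ʒ/ before /f/ (voiceless) → [ʃ]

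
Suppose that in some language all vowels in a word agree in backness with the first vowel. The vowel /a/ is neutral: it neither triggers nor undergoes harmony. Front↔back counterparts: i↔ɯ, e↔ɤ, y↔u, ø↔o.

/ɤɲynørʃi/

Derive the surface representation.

[ɤɲunorʃɯ]

/y/ harmonizes with /ɤ/ ([+back]) → [u]
/ø/ harmonizes with /ɤ/ ([+back]) → [o]
/i/ harmonizes with /ɤ/ ([+back]) → [ɯ]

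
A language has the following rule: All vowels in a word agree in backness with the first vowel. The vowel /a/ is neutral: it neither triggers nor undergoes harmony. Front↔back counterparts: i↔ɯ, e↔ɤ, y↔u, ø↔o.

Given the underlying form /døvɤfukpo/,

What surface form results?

/ɤ/ harmonizes with /ø/ ([-back]) → [e]
/u/ harmonizes with /ø/ ([-back]) → [y]
/o/ harmonizes with /ø/ ([-back]) → [ø]

[døvefykpø]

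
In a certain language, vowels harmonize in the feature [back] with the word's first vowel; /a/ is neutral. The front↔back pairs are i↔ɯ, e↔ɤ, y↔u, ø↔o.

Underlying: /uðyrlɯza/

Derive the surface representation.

[uðurlɯza]

/y/ harmonizes with /u/ ([+back]) → [u]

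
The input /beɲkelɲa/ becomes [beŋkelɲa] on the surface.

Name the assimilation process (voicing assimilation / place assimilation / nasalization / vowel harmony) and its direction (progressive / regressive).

place assimilation, regressive

/ɲ/→[ŋ].
Each target copies a feature from the following segment, so the direction is regressive.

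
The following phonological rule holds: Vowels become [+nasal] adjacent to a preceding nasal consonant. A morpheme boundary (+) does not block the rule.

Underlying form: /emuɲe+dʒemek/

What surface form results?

/u/ after nasal /m/ → [ũ]
/e/ after nasal /ɲ/ → [ẽ]
/e/ after nasal /m/ → [ẽ]

[emũɲẽ+dʒemẽk]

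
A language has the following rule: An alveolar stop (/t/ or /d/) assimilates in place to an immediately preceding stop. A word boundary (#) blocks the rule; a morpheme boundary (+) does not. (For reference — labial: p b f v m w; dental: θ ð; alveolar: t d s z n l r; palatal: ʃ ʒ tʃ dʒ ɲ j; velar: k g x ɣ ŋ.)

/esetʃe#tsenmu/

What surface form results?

[esetʃe#tsenmu]

no segment meets the rule's conditions; no change.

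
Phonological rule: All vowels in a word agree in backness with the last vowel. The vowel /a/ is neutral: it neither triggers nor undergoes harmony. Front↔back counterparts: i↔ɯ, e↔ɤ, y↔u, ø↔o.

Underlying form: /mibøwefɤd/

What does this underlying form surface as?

/i/ harmonizes with /ɤ/ ([+back]) → [ɯ]
/ø/ harmonizes with /ɤ/ ([+back]) → [o]
/e/ harmonizes with /ɤ/ ([+back]) → [ɤ]

[mɯbowɤfɤd]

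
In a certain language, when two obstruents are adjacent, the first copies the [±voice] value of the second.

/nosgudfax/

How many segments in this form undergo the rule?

/s/ before /g/ (voiced) → [z]
/d/ before /f/ (voiceless) → [t]
2 segments change.

2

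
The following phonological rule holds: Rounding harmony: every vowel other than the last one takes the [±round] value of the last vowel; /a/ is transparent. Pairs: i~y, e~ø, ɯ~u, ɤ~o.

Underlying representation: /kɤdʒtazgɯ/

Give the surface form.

[kɤdʒtazgɯ]

no segment meets the rule's conditions; no change.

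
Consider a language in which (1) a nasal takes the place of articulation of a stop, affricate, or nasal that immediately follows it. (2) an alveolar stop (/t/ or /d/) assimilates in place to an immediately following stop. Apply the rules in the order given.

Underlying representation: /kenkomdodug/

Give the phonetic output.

[keŋkondodug]

Rule 1: /n/ before /k/ (velar) → [ŋ]
Rule 1: /m/ before /d/ (alveolar) → [n]
After rule 1: keŋkondodug
Rule 2: no segment meets the rule's conditions; no change.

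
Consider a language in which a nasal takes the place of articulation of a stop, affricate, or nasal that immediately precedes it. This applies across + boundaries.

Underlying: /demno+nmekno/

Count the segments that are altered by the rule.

3

/n/ after /m/ (labial) → [m]
/m/ after /n/ (alveolar) → [n]
/n/ after /k/ (velar) → [ŋ]
3 segments change.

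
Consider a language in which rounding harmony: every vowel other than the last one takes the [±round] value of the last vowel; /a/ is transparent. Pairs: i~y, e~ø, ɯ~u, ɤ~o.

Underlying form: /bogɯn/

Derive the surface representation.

[bɤgɯn]

/o/ harmonizes with /ɯ/ ([-round]) → [ɤ]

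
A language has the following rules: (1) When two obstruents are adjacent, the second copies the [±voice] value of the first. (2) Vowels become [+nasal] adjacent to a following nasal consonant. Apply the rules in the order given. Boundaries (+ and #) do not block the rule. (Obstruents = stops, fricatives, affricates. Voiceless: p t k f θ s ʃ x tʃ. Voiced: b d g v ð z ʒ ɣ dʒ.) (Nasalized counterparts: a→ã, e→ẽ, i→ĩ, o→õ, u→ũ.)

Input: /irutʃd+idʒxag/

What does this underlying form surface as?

[irutʃt+idʒɣag]

Rule 1: /d/ after /tʃ/ (voiceless) → [t]
Rule 1: /x/ after /dʒ/ (voiced) → [ɣ]
After rule 1: irutʃt+idʒɣag
Rule 2: no segment meets the rule's conditions; no change.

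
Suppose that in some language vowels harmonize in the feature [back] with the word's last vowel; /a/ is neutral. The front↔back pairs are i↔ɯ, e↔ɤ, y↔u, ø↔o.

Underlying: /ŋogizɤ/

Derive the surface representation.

/i/ harmonizes with /ɤ/ ([+back]) → [ɯ]

[ŋogɯzɤ]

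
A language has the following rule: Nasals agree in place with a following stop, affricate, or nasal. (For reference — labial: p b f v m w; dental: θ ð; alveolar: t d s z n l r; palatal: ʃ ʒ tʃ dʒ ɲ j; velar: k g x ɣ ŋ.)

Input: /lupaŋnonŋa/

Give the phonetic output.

/ŋ/ before /n/ (alveolar) → [n]
/n/ before /ŋ/ (velar) → [ŋ]

[lupannoŋŋa]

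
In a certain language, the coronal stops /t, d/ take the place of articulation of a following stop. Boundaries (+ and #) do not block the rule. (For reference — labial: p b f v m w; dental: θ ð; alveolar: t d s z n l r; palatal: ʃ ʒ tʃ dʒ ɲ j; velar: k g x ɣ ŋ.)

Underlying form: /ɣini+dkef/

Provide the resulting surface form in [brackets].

[ɣini+gkef]

/d/ before /k/ (velar) → [g]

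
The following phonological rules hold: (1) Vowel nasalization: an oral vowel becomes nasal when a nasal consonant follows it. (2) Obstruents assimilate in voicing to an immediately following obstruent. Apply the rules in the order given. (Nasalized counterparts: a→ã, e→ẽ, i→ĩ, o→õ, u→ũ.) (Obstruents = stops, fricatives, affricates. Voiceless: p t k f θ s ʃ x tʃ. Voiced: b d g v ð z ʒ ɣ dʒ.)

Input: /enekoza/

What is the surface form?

[ẽnekoza]

Rule 1: /e/ before nasal /n/ → [ẽ]
After rule 1: ẽnekoza
Rule 2: no segment meets the rule's conditions; no change.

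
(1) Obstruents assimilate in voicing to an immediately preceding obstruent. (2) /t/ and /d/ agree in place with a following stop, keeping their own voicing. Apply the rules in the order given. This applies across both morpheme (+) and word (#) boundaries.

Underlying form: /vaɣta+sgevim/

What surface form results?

[vaɣda+skevim]

Rule 1: /t/ after /ɣ/ (voiced) → [d]
Rule 1: /g/ after /s/ (voiceless) → [k]
After rule 1: vaɣda+skevim
Rule 2: no segment meets the rule's conditions; no change.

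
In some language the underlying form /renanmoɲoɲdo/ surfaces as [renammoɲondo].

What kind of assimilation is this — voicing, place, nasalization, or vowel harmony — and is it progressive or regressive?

place assimilation, regressive

/n/→[m] /ɲ/→[n].
Each target copies a feature from the following segment, so the direction is regressive.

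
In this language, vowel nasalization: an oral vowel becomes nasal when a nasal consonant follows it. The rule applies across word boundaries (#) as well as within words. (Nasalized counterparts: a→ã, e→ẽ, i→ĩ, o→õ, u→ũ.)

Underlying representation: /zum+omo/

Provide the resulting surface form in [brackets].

/u/ before nasal /m/ → [ũ]
/o/ before nasal /m/ → [õ]

[zũm+õmo]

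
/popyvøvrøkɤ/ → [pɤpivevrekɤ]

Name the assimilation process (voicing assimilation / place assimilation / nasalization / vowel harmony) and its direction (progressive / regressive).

/o/→[ɤ] /y/→[i] /ø/→[e] /ø/→[e].
Vowels agree with the last vowel, so the harmony is regressive.

vowel harmony, regressive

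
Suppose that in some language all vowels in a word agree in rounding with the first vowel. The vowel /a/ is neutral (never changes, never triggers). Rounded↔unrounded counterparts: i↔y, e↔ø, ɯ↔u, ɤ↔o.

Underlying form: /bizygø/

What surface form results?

[bizige]

/y/ harmonizes with /i/ ([-round]) → [i]
/ø/ harmonizes with /i/ ([-round]) → [e]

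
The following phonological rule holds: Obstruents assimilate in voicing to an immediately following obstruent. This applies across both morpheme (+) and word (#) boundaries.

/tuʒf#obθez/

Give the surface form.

/ʒ/ before /f/ (voiceless) → [ʃ]
/b/ before /θ/ (voiceless) → [p]

[tuʃf#opθez]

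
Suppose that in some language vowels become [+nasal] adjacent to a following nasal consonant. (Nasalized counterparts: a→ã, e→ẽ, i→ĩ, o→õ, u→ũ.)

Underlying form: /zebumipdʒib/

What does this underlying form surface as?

/u/ before nasal /m/ → [ũ]

[zebũmipdʒib]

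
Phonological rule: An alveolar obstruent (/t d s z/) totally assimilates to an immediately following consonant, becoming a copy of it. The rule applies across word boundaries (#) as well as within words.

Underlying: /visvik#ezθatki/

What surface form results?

/s/ before /v/ → [v] (total assimilation)
/z/ before /θ/ → [θ] (total assimilation)
/t/ before /k/ → [k] (total assimilation)

[vivvik#eθθakki]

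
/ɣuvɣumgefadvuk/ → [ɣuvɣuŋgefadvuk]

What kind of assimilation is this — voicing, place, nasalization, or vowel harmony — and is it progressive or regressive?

/m/→[ŋ].
Each target copies a feature from the following segment, so the direction is regressive.

place assimilation, regressive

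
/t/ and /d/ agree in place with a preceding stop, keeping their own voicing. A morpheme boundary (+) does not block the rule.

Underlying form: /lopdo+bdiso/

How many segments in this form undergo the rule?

2

/d/ after /p/ (labial) → [b]
/d/ after /b/ (labial) → [b]
2 segments change.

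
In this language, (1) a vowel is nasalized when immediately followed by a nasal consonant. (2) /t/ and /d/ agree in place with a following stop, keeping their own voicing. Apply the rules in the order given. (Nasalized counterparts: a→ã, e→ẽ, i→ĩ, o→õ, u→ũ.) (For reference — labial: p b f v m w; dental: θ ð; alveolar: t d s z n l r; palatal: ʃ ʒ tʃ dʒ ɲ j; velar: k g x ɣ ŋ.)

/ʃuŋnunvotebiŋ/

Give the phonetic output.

[ʃũŋnũnvotebĩŋ]

Rule 1: /u/ before nasal /ŋ/ → [ũ]
Rule 1: /u/ before nasal /n/ → [ũ]
Rule 1: /i/ before nasal /ŋ/ → [ĩ]
After rule 1: ʃũŋnũnvotebĩŋ
Rule 2: no segment meets the rule's conditions; no change.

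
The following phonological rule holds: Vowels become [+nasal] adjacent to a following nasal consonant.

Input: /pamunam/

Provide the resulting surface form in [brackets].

[pãmũnãm]

/a/ before nasal /m/ → [ã]
/u/ before nasal /n/ → [ũ]
/a/ before nasal /m/ → [ã]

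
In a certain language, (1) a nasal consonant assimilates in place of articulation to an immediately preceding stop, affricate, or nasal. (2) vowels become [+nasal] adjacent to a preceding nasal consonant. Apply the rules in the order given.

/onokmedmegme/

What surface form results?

[onõkŋẽdnẽgŋẽ]

Rule 1: /m/ after /k/ (velar) → [ŋ]
Rule 1: /m/ after /d/ (alveolar) → [n]
Rule 1: /m/ after /g/ (velar) → [ŋ]
After rule 1: onokŋednegŋe
Rule 2: /o/ after nasal /n/ → [õ]
Rule 2: /e/ after nasal /ŋ/ → [ẽ]
Rule 2: /e/ after nasal /n/ → [ẽ]
Rule 2: /e/ after nasal /ŋ/ → [ẽ]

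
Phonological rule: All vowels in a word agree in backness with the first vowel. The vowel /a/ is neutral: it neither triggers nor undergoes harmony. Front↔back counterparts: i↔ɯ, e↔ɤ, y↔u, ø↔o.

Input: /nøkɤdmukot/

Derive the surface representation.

[nøkedmykøt]

/ɤ/ harmonizes with /ø/ ([-back]) → [e]
/u/ harmonizes with /ø/ ([-back]) → [y]
/o/ harmonizes with /ø/ ([-back]) → [ø]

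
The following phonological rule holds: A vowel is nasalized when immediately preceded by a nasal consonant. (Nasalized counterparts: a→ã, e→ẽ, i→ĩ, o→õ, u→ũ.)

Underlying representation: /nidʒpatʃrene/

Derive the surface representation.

/i/ after nasal /n/ → [ĩ]
/e/ after nasal /n/ → [ẽ]

[nĩdʒpatʃrenẽ]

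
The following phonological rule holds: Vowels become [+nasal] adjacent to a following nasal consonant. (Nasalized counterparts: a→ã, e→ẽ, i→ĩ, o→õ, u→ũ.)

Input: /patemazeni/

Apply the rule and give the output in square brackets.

[patẽmazẽni]

/e/ before nasal /m/ → [ẽ]
/e/ before nasal /n/ → [ẽ]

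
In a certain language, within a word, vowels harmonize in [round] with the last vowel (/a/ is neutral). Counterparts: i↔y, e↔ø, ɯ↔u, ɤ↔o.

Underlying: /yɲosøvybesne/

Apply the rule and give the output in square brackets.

[iɲɤsevibesne]

/y/ harmonizes with /e/ ([-round]) → [i]
/o/ harmonizes with /e/ ([-round]) → [ɤ]
/ø/ harmonizes with /e/ ([-round]) → [e]
/y/ harmonizes with /e/ ([-round]) → [i]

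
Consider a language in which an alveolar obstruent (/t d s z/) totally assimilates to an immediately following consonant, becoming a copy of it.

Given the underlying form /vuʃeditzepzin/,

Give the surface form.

[vuʃedizzepzin]

/t/ before /z/ → [z] (total assimilation)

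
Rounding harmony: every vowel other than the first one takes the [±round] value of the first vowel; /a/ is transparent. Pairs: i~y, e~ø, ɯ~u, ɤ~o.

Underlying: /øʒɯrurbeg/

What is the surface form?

/ɯ/ harmonizes with /ø/ ([+round]) → [u]
/e/ harmonizes with /ø/ ([+round]) → [ø]

[øʒururbøg]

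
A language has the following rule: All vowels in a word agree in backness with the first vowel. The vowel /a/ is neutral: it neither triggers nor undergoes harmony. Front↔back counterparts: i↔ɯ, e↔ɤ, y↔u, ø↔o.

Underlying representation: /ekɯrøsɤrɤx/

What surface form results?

[ekirøserex]

/ɯ/ harmonizes with /e/ ([-back]) → [i]
/ɤ/ harmonizes with /e/ ([-back]) → [e]
/ɤ/ harmonizes with /e/ ([-back]) → [e]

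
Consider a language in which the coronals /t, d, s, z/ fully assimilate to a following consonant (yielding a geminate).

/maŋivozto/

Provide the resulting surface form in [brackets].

/z/ before /t/ → [t] (total assimilation)

[maŋivotto]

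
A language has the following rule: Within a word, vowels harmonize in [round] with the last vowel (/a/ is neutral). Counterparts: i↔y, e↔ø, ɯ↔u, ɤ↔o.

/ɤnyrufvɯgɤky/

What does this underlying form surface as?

/ɤ/ harmonizes with /y/ ([+round]) → [o]
/ɯ/ harmonizes with /y/ ([+round]) → [u]
/ɤ/ harmonizes with /y/ ([+round]) → [o]

[onyrufvugoky]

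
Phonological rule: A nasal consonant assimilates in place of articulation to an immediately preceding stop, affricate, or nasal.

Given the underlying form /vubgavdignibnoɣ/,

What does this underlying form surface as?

[vubgavdigŋibmoɣ]

/n/ after /g/ (velar) → [ŋ]
/n/ after /b/ (labial) → [m]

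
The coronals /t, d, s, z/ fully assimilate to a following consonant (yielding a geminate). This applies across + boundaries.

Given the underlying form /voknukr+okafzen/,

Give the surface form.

no segment meets the rule's conditions; no change.

[voknukr+okafzen]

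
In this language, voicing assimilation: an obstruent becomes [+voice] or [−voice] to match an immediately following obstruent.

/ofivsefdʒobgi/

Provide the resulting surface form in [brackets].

[ofifsevdʒobgi]

/v/ before /s/ (voiceless) → [f]
/f/ before /dʒ/ (voiced) → [v]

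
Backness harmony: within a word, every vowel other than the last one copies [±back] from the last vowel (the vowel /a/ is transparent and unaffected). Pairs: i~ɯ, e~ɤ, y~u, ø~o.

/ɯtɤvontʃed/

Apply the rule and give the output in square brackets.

[itevøntʃed]

/ɯ/ harmonizes with /e/ ([-back]) → [i]
/ɤ/ harmonizes with /e/ ([-back]) → [e]
/o/ harmonizes with /e/ ([-back]) → [ø]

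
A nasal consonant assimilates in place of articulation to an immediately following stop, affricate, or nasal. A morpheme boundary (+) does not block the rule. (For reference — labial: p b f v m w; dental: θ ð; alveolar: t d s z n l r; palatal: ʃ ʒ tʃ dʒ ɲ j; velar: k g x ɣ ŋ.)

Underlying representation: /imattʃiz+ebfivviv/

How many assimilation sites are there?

0

No segment meets the rule's conditions.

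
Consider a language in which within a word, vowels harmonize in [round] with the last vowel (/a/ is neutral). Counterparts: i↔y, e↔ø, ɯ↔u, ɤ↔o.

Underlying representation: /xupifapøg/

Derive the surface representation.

[xupyfapøg]

/i/ harmonizes with /ø/ ([+round]) → [y]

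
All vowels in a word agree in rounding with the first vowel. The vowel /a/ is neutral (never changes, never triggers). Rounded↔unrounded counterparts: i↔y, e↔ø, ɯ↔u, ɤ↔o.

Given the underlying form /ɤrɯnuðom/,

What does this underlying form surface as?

/u/ harmonizes with /ɤ/ ([-round]) → [ɯ]
/o/ harmonizes with /ɤ/ ([-round]) → [ɤ]

[ɤrɯnɯðɤm]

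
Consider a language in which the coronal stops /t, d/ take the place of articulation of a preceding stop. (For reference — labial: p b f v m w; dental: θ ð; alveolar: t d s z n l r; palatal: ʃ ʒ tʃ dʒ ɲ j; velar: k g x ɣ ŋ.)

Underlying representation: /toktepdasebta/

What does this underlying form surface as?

/t/ after /k/ (velar) → [k]
/d/ after /p/ (labial) → [b]
/t/ after /b/ (labial) → [p]

[tokkepbasebpa]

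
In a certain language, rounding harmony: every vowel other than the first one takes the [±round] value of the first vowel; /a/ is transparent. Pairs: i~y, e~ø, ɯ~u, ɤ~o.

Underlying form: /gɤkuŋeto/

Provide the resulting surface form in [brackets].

[gɤkɯŋetɤ]

/u/ harmonizes with /ɤ/ ([-round]) → [ɯ]
/o/ harmonizes with /ɤ/ ([-round]) → [ɤ]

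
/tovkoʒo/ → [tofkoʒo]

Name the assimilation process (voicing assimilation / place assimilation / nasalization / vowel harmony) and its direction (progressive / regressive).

voicing assimilation, regressive

/v/→[f].
Each target copies a feature from the following segment, so the direction is regressive.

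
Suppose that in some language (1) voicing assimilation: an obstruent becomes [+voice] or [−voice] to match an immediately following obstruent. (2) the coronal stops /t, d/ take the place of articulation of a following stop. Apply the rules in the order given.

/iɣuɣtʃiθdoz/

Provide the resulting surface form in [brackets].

[iɣuxtʃiðdoz]

Rule 1: /ɣ/ before /tʃ/ (voiceless) → [x]
Rule 1: /θ/ before /d/ (voiced) → [ð]
After rule 1: iɣuxtʃiðdoz
Rule 2: no segment meets the rule's conditions; no change.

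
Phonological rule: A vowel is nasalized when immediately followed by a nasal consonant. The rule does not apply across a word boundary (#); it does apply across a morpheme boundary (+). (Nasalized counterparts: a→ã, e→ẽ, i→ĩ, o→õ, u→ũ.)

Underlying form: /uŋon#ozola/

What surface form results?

/u/ before nasal /ŋ/ → [ũ]
/o/ before nasal /n/ → [õ]

[ũŋõn#ozola]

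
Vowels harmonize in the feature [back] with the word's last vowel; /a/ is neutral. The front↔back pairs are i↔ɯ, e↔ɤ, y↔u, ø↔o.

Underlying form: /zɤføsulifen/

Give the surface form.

/ɤ/ harmonizes with /e/ ([-back]) → [e]
/u/ harmonizes with /e/ ([-back]) → [y]

[zeføsylifen]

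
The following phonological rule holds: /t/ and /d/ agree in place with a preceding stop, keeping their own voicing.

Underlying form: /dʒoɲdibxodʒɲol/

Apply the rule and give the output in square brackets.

[dʒoɲdibxodʒɲol]

no segment meets the rule's conditions; no change.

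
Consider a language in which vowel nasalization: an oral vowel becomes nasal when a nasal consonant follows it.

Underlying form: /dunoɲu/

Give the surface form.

[dũnõɲu]

/u/ before nasal /n/ → [ũ]
/o/ before nasal /ɲ/ → [õ]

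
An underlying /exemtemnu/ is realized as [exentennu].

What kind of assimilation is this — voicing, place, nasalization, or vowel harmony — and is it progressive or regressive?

/m/→[n] /m/→[n].
Each target copies a feature from the following segment, so the direction is regressive.

place assimilation, regressive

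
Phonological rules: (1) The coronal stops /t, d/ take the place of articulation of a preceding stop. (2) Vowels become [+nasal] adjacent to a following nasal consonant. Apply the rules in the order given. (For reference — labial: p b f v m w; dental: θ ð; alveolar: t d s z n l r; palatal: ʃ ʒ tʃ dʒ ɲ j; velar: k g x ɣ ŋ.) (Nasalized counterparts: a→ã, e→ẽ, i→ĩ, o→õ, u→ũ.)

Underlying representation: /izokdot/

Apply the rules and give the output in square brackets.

Rule 1: /d/ after /k/ (velar) → [g]
After rule 1: izokgot
Rule 2: no segment meets the rule's conditions; no change.

[izokgot]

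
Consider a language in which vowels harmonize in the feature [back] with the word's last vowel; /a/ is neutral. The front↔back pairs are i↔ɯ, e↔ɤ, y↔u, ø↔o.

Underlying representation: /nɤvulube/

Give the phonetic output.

/ɤ/ harmonizes with /e/ ([-back]) → [e]
/u/ harmonizes with /e/ ([-back]) → [y]
/u/ harmonizes with /e/ ([-back]) → [y]

[nevylybe]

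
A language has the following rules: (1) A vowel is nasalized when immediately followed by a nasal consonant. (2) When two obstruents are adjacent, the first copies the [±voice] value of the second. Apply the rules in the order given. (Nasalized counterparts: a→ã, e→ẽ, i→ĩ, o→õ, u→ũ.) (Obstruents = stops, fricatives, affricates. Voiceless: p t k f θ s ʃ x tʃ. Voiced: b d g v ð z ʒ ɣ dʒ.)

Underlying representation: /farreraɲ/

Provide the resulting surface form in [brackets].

[farrerãɲ]

Rule 1: /a/ before nasal /ɲ/ → [ã]
After rule 1: farrerãɲ
Rule 2: no segment meets the rule's conditions; no change.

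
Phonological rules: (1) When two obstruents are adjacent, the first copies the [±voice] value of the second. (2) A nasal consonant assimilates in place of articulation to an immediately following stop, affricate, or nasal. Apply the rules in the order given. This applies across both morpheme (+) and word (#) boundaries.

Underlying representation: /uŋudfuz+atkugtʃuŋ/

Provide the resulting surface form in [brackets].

[uŋutfuz+atkuktʃuŋ]

Rule 1: /d/ before /f/ (voiceless) → [t]
Rule 1: /g/ before /tʃ/ (voiceless) → [k]
After rule 1: uŋutfuz+atkuktʃuŋ
Rule 2: no segment meets the rule's conditions; no change.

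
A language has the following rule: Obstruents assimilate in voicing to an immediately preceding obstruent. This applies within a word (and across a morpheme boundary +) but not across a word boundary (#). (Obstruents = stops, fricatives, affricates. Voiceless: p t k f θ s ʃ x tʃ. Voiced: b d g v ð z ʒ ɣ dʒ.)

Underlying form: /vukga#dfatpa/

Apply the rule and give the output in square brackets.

/g/ after /k/ (voiceless) → [k]
/f/ after /d/ (voiced) → [v]

[vukka#dvatpa]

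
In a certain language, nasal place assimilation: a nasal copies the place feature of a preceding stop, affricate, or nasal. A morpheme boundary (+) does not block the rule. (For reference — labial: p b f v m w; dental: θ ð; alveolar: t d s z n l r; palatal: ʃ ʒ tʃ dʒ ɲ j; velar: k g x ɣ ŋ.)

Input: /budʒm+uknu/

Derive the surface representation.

/m/ after /dʒ/ (palatal) → [ɲ]
/n/ after /k/ (velar) → [ŋ]

[budʒɲ+ukŋu]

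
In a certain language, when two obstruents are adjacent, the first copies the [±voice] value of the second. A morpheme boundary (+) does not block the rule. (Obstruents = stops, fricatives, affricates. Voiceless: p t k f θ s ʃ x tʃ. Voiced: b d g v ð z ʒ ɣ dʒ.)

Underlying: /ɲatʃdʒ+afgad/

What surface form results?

[ɲadʒdʒ+avgad]

/tʃ/ before /dʒ/ (voiced) → [dʒ]
/f/ before /g/ (voiced) → [v]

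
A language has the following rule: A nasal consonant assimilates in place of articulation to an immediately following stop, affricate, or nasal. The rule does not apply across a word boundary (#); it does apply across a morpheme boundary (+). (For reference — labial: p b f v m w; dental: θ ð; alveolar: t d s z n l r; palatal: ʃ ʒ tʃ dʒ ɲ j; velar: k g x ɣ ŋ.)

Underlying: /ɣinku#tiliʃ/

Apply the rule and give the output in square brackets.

/n/ before /k/ (velar) → [ŋ]

[ɣiŋku#tiliʃ]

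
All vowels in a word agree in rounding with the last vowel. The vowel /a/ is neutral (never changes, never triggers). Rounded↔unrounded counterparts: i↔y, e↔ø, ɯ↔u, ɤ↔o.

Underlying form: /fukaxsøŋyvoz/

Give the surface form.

no segment meets the rule's conditions; no change.

[fukaxsøŋyvoz]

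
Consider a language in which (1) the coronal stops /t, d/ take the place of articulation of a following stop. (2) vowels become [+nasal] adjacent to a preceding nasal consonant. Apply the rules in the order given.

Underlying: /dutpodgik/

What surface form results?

Rule 1: /t/ before /p/ (labial) → [p]
Rule 1: /d/ before /g/ (velar) → [g]
After rule 1: duppoggik
Rule 2: no segment meets the rule's conditions; no change.

[duppoggik]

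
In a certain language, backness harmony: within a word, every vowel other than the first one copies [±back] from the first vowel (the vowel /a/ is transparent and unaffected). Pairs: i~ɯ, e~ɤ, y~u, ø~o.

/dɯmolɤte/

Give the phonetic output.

/e/ harmonizes with /ɯ/ ([+back]) → [ɤ]

[dɯmolɤtɤ]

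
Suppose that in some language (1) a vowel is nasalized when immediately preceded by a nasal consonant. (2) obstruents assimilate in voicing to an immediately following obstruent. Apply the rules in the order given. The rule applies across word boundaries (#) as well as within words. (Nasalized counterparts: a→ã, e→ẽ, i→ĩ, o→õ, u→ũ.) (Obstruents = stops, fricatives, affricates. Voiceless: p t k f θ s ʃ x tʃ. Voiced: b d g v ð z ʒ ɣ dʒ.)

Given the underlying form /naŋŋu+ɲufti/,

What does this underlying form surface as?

Rule 1: /a/ after nasal /n/ → [ã]
Rule 1: /u/ after nasal /ŋ/ → [ũ]
Rule 1: /u/ after nasal /ɲ/ → [ũ]
After rule 1: nãŋŋũ+ɲũfti
Rule 2: no segment meets the rule's conditions; no change.

[nãŋŋũ+ɲũfti]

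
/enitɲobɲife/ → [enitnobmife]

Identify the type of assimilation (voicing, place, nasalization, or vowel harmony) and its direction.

/ɲ/→[n] /ɲ/→[m].
Each target copies a feature from the preceding segment, so the direction is progressive.

place assimilation, progressive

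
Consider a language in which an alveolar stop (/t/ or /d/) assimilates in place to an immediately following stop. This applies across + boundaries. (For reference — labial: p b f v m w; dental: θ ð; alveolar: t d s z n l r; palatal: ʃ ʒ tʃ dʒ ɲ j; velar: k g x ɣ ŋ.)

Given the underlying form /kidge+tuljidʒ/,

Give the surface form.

/d/ before /g/ (velar) → [g]

[kigge+tuljidʒ]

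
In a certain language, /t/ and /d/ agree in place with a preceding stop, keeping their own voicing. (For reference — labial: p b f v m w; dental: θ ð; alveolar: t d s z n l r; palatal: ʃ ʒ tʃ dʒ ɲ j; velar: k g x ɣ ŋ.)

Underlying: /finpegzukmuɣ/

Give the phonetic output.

[finpegzukmuɣ]

no segment meets the rule's conditions; no change.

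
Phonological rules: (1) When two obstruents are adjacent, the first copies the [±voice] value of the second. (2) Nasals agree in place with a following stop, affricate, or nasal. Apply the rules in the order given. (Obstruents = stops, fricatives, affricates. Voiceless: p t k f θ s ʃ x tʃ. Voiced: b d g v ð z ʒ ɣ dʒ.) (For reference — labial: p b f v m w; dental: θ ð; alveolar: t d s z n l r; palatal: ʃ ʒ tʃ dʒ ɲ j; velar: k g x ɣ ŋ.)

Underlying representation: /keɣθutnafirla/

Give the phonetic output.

[kexθutnafirla]

Rule 1: /ɣ/ before /θ/ (voiceless) → [x]
After rule 1: kexθutnafirla
Rule 2: no segment meets the rule's conditions; no change.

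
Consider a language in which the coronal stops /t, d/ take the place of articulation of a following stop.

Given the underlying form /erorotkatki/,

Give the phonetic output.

/t/ before /k/ (velar) → [k]
/t/ before /k/ (velar) → [k]

[erorokkakki]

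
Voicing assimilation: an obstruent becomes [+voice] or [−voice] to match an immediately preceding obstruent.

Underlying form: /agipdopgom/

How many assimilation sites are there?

2

/d/ after /p/ (voiceless) → [t]
/g/ after /p/ (voiceless) → [k]
2 segments change.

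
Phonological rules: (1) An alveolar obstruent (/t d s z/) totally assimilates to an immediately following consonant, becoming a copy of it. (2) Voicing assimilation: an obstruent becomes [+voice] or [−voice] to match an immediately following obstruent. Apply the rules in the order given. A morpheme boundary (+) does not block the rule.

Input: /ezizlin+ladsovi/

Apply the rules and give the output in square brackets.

Rule 1: /z/ before /l/ → [l] (total assimilation)
Rule 1: /d/ before /s/ → [s] (total assimilation)
After rule 1: ezillin+lassovi
Rule 2: no segment meets the rule's conditions; no change.

[ezillin+lassovi]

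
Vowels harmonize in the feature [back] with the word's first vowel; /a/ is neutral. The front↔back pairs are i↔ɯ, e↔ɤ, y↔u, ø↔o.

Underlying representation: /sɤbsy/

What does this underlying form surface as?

[sɤbsu]

/y/ harmonizes with /ɤ/ ([+back]) → [u]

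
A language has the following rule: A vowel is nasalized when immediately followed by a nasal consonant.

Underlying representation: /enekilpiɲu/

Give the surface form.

/e/ before nasal /n/ → [ẽ]
/i/ before nasal /ɲ/ → [ĩ]

[ẽnekilpĩɲu]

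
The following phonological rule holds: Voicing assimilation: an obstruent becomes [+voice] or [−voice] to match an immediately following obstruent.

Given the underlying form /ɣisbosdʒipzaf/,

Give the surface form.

/s/ before /b/ (voiced) → [z]
/s/ before /dʒ/ (voiced) → [z]
/p/ before /z/ (voiced) → [b]

[ɣizbozdʒibzaf]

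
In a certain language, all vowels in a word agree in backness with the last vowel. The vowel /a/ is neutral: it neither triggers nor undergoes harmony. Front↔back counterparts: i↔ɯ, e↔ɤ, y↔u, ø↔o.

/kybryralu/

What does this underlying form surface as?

[kubruralu]

/y/ harmonizes with /u/ ([+back]) → [u]
/y/ harmonizes with /u/ ([+back]) → [u]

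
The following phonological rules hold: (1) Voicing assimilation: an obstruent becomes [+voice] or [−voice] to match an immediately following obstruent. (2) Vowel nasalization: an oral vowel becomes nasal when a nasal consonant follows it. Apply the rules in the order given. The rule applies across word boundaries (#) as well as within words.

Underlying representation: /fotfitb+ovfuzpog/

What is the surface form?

[fotfidb+offuspog]

Rule 1: /t/ before /b/ (voiced) → [d]
Rule 1: /v/ before /f/ (voiceless) → [f]
Rule 1: /z/ before /p/ (voiceless) → [s]
After rule 1: fotfidb+offuspog
Rule 2: no segment meets the rule's conditions; no change.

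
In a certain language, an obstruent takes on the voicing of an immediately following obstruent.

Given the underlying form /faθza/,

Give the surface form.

[faðza]

/θ/ before /z/ (voiced) → [ð]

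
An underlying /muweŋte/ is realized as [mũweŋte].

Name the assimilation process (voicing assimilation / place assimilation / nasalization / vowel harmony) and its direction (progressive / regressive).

/u/→[ũ].
Each target copies a feature from the preceding segment, so the direction is progressive.

nasalization, progressive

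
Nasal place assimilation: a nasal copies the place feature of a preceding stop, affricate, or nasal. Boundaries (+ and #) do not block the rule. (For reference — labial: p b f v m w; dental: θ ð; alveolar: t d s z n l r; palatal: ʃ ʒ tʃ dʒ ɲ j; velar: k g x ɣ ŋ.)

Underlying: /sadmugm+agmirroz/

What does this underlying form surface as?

/m/ after /d/ (alveolar) → [n]
/m/ after /g/ (velar) → [ŋ]
/m/ after /g/ (velar) → [ŋ]

[sadnugŋ+agŋirroz]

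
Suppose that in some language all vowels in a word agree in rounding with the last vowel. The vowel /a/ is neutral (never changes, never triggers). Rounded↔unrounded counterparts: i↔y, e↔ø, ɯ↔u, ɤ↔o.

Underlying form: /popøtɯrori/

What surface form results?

[pɤpetɯrɤri]

/o/ harmonizes with /i/ ([-round]) → [ɤ]
/ø/ harmonizes with /i/ ([-round]) → [e]
/o/ harmonizes with /i/ ([-round]) → [ɤ]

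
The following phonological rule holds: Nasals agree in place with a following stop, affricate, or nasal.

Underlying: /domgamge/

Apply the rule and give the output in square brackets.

[doŋgaŋge]

/m/ before /g/ (velar) → [ŋ]
/m/ before /g/ (velar) → [ŋ]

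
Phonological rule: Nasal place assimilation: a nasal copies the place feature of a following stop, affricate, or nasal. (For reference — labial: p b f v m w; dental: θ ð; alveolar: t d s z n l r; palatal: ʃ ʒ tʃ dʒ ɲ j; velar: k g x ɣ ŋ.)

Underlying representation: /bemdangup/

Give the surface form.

[bendaŋgup]

/m/ before /d/ (alveolar) → [n]
/n/ before /g/ (velar) → [ŋ]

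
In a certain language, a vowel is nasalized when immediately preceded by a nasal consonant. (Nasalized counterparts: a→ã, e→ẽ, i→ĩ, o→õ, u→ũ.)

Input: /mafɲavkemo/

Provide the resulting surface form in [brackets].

/a/ after nasal /m/ → [ã]
/a/ after nasal /ɲ/ → [ã]
/o/ after nasal /m/ → [õ]

[mãfɲãvkemõ]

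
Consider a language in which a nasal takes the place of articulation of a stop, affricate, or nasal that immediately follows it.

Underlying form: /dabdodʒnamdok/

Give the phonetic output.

[dabdodʒnandok]

/m/ before /d/ (alveolar) → [n]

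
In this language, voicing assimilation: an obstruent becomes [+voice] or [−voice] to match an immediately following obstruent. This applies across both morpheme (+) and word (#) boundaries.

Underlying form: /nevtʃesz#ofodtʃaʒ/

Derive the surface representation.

/v/ before /tʃ/ (voiceless) → [f]
/s/ before /z/ (voiced) → [z]
/d/ before /tʃ/ (voiceless) → [t]

[neftʃezz#ofottʃaʒ]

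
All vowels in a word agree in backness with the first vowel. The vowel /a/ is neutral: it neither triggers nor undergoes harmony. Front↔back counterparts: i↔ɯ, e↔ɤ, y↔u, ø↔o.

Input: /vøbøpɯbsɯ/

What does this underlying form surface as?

/ɯ/ harmonizes with /ø/ ([-back]) → [i]
/ɯ/ harmonizes with /ø/ ([-back]) → [i]

[vøbøpibsi]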